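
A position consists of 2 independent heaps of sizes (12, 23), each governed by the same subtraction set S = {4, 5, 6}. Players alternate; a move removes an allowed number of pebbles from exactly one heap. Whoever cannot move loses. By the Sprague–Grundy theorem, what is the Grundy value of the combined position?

0

All heaps use S = {4, 5, 6}:
G(0) = 0
G(1) = mex{} = 0
G(2) = mex{} = 0
G(3) = mex{} = 0
G(4) = mex{0} = 1
G(5) = mex{0,0} = 1
G(6) = mex{0,0,0} = 1
G(7) = mex{0,0,0} = 1
G(8) = mex{1,0,0} = 2
G(9) = mex{1,1,0} = 2
G(10) = mex{1,1,1} = 0
G(11) = mex{1,1,1} = 0
G(12) = mex{2,1,1} = 0
G(13) = mex{2,2,1} = 0
G(14) = mex{0,2,2} = 1
G(15) = mex{0,0,2} = 1
G(16) = mex{0,0,0} = 1
G(17) = mex{0,0,0} = 1
G(18) = mex{1,0,0} = 2
G(19) = mex{1,1,0} = 2
G(20) = mex{1,1,1} = 0
G(21) = mex{1,1,1} = 0
G(22) = mex{2,1,1} = 0
G(23) = mex{2,2,1} = 0
Heap A: G(12) = 0.
Heap B: G(23) = 0.
Combined Grundy value = 0 ⊕ 0 = 0.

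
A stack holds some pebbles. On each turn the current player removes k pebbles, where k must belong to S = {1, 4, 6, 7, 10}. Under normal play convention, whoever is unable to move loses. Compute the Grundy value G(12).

n :  0  1  2  3  4  5  6  7  8  9 10 11 12
G :  0  1  0  1  2  0  1  2  3  2  3  4  2

2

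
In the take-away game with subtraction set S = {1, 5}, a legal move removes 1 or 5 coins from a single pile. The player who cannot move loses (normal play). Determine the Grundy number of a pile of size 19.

n :  0  1  2  3  4  5  6  7  8  9 10 11 12 13 14 15 16 17 18 19
G :  0  1  0  1  0  1  0  1  0  1  0  1  0  1  0  1  0  1  0  1

1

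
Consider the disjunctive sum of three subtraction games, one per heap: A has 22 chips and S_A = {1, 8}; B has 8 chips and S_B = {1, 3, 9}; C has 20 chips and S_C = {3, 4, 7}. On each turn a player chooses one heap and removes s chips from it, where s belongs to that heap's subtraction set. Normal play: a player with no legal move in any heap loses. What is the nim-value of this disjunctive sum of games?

Heap A, S = {1, 8}:
G(0) = 0
G(1) = mex{0} = 1
G(2) = mex{1} = 0
G(3) = mex{0} = 1
G(4) = mex{1} = 0
G(5) = mex{0} = 1
G(6) = mex{1} = 0
G(7) = mex{0} = 1
G(8) = mex{1,0} = 2
G(9) = mex{2,1} = 0
G(10) = mex{0,0} = 1
G(11) = mex{1,1} = 0
G(12) = mex{0,0} = 1
G(13) = mex{1,1} = 0
G(14) = mex{0,0} = 1
G(15) = mex{1,1} = 0
G(16) = mex{0,2} = 1
G(17) = mex{1,0} = 2
G(18) = mex{2,1} = 0
G(19) = mex{0,0} = 1
G(20) = mex{1,1} = 0
G(21) = mex{0,0} = 1
G(22) = mex{1,1} = 0
G_A(22) = 0.
Heap B, S = {1, 3, 9}:
G(0) = 0
G(1) = mex{0} = 1
G(2) = mex{1} = 0
G(3) = mex{0,0} = 1
G(4) = mex{1,1} = 0
G(5) = mex{0,0} = 1
G(6) = mex{1,1} = 0
G(7) = mex{0,0} = 1
G(8) = mex{1,1} = 0
G_B(8) = 0.
Heap C, S = {3, 4, 7}:
G(0) = 0
G(1) = mex{} = 0
G(2) = mex{} = 0
G(3) = mex{0} = 1
G(4) = mex{0,0} = 1
G(5) = mex{0,0} = 1
G(6) = mex{1,0} = 2
G(7) = mex{1,1,0} = 2
G(8) = mex{1,1,0} = 2
G(9) = mex{2,1,0} = 3
G(10) = mex{2,2,1} = 0
G(11) = mex{2,2,1} = 0
G(12) = mex{3,2,1} = 0
G(13) = mex{0,3,2} = 1
G(14) = mex{0,0,2} = 1
G(15) = mex{0,0,2} = 1
G(16) = mex{1,0,3} = 2
G(17) = mex{1,1,0} = 2
G(18) = mex{1,1,0} = 2
G(19) = mex{2,1,0} = 3
G(20) = mex{2,2,1} = 0
G_C(20) = 0.
Combined Grundy value = 0 ⊕ 0 ⊕ 0 = 0.

0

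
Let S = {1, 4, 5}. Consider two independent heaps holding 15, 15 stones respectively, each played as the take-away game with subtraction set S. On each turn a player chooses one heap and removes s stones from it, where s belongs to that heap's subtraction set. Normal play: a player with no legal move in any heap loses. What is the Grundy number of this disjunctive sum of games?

0

All heaps use S = {1, 4, 5}:
G(0) = 0
G(1) = mex{0} = 1
G(2) = mex{1} = 0
G(3) = mex{0} = 1
G(4) = mex{1,0} = 2
G(5) = mex{2,1,0} = 3
G(6) = mex{3,0,1} = 2
G(7) = mex{2,1,0} = 3
G(8) = mex{3,2,1} = 0
G(9) = mex{0,3,2} = 1
G(10) = mex{1,2,3} = 0
G(11) = mex{0,3,2} = 1
G(12) = mex{1,0,3} = 2
G(13) = mex{2,1,0} = 3
G(14) = mex{3,0,1} = 2
G(15) = mex{2,1,0} = 3
Heap A: G(15) = 3.
Heap B: G(15) = 3.
Combined Grundy value = 3 ⊕ 3 = 0.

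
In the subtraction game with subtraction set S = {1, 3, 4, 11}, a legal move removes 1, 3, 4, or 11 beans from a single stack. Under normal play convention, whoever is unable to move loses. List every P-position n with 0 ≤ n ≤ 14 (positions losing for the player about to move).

0, 2, 7, 9, 14

G(0) = 0
G(1) = mex{0} = 1
G(2) = mex{1} = 0
G(3) = mex{0,0} = 1
G(4) = mex{1,1,0} = 2
G(5) = mex{2,0,1} = 3
G(6) = mex{3,1,0} = 2
G(7) = mex{2,2,1} = 0
G(8) = mex{0,3,2} = 1
G(9) = mex{1,2,3} = 0
G(10) = mex{0,0,2} = 1
G(11) = mex{1,1,0,0} = 2
G(12) = mex{2,0,1,1} = 3
G(13) = mex{3,1,0,0} = 2
G(14) = mex{2,2,1,1} = 0
P-positions are exactly the n with G(n) = 0.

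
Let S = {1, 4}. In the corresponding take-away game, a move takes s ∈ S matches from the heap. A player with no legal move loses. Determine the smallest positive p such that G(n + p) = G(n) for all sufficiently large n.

G(0) = 0
G(1) = mex{0} = 1
G(2) = mex{1} = 0
G(3) = mex{0} = 1
G(4) = mex{1,0} = 2
G(5) = mex{2,1} = 0
G(6) = mex{0,0} = 1
G(7) = mex{1,1} = 0
G(8) = mex{0,2} = 1
G(9) = mex{1,0} = 2
G(10) = mex{2,1} = 0
G(11) = mex{0,0} = 1
G(12) = mex{1,1} = 0
G(13) = mex{0,2} = 1
G(14) = mex{1,0} = 2
G(n+5) = G(n) holds for n = 0,…,3 (a full window of length max(S) = 4), so the sequence is purely periodic with period 5.

5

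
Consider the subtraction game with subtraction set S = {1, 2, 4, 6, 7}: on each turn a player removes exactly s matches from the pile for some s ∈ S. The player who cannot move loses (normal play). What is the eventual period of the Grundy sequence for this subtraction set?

8

G(0) = 0
G(1) = mex{0} = 1
G(2) = mex{1,0} = 2
G(3) = mex{2,1} = 0
G(4) = mex{0,2,0} = 1
G(5) = mex{1,0,1} = 2
G(6) = mex{2,1,2,0} = 3
G(7) = mex{3,2,0,1,0} = 4
G(8) = mex{4,3,1,2,1} = 0
G(9) = mex{0,4,2,0,2} = 1
G(10) = mex{1,0,3,1,0} = 2
G(11) = mex{2,1,4,2,1} = 0
G(12) = mex{0,2,0,3,2} = 1
G(13) = mex{1,0,1,4,3} = 2
G(14) = mex{2,1,2,0,4} = 3
G(15) = mex{3,2,0,1,0} = 4
G(16) = mex{4,3,1,2,1} = 0
G(17) = mex{0,4,2,0,2} = 1
G(n+8) = G(n) holds for n = 0,…,6 (a full window of length max(S) = 7), so the sequence is purely periodic with period 8.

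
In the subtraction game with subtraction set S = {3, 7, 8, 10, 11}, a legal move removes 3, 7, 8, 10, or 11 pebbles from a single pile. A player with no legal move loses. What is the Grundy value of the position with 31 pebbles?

2

n :  0  1  2  3  4  5  6  7  8  9 10 11 12 13 14 15 16 17 18 19 20 21 22 23 24 25 26 27 28 29 30 31
G :  0  0  0  1  1  1  0  2  2  1  3  3  2  2  4  0  3  5  1  0  0  0  1  1  1  2  2  2  3  3  3  2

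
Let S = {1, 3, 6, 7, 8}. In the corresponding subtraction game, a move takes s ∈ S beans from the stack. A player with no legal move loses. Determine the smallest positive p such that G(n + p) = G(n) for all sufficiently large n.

13

n :  0  1  2  3  4  5  6  7  8  9 10 11 12 13 14 15 16 17 18 19 20 21 22 23 24 25 26 27
G :  0  1  0  1  0  1  2  3  2  3  2  3  4  0  1  0  1  0  1  2  3  2  3  2  3  4  0  1
G(n+13) = G(n) holds for n = 0,…,7 (a full window of length max(S) = 8), so the sequence is purely periodic with period 13.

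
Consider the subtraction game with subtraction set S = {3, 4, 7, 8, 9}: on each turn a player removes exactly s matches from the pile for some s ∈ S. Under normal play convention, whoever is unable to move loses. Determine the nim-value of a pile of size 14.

0

G(0) = 0
G(1) = mex{} = 0
G(2) = mex{} = 0
G(3) = mex{0} = 1
G(4) = mex{0,0} = 1
G(5) = mex{0,0} = 1
G(6) = mex{1,0} = 2
G(7) = mex{1,1,0} = 2
G(8) = mex{1,1,0,0} = 2
G(9) = mex{2,1,0,0,0} = 3
G(10) = mex{2,2,1,0,0} = 3
G(11) = mex{2,2,1,1,0} = 3
G(12) = mex{3,2,1,1,1} = 0
G(13) = mex{3,3,2,1,1} = 0
G(14) = mex{3,3,2,2,1} = 0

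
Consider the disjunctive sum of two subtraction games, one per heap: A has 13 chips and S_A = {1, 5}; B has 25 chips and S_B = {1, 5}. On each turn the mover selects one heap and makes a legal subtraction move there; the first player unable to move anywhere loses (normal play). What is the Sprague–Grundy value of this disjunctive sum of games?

0

Heap A, S = {1, 5}:
G(0) = 0
G(1) = mex{0} = 1
G(2) = mex{1} = 0
G(3) = mex{0} = 1
G(4) = mex{1} = 0
G(5) = mex{0,0} = 1
G(6) = mex{1,1} = 0
G(7) = mex{0,0} = 1
G(8) = mex{1,1} = 0
G(9) = mex{0,0} = 1
G(10) = mex{1,1} = 0
G(11) = mex{0,0} = 1
G(12) = mex{1,1} = 0
G(13) = mex{0,0} = 1
G_A(13) = 1.
Heap B, S = {1, 5}:
n :  0  1  2  3  4  5  6  7  8  9 10 11 12 13 14 15 16 17 18 19 20 21 22 23 24 25
G :  0  1  0  1  0  1  0  1  0  1  0  1  0  1  0  1  0  1  0  1  0  1  0  1  0  1
G_B(25) = 1.
Combined Grundy value = 1 ⊕ 1 = 0.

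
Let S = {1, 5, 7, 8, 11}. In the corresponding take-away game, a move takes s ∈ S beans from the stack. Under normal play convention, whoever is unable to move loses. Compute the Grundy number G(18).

0

n :  0  1  2  3  4  5  6  7  8  9 10 11 12 13 14 15 16 17 18
G :  0  1  0  1  0  1  0  1  2  3  2  3  2  3  2  3  0  1  0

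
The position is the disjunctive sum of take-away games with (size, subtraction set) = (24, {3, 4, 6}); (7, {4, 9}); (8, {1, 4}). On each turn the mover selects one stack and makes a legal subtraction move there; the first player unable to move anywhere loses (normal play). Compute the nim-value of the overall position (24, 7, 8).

Stack A, S = {3, 4, 6}:
n :  0  1  2  3  4  5  6  7  8  9 10 11 12 13 14 15 16 17 18 19 20 21 22 23 24
G :  0  0  0  1  1  1  2  2  2  0  0  0  1  1  1  2  2  2  0  0  0  1  1  1  2
G_A(24) = 2.
Stack B, S = {4, 9}:
n : 0 1 2 3 4 5 6 7
G : 0 0 0 0 1 1 1 1
G_B(7) = 1.
Stack C, S = {1, 4}:
G(0) = 0
G(1) = mex{0} = 1
G(2) = mex{1} = 0
G(3) = mex{0} = 1
G(4) = mex{1,0} = 2
G(5) = mex{2,1} = 0
G(6) = mex{0,0} = 1
G(7) = mex{1,1} = 0
G(8) = mex{0,2} = 1
G_C(8) = 1.
Combined Grundy value = 2 ⊕ 1 ⊕ 1 = 2.

2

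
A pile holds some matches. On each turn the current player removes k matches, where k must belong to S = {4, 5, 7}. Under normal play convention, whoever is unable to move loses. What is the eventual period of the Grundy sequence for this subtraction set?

11

G(0) = 0
G(1) = mex{} = 0
G(2) = mex{} = 0
G(3) = mex{} = 0
G(4) = mex{0} = 1
G(5) = mex{0,0} = 1
G(6) = mex{0,0} = 1
G(7) = mex{0,0,0} = 1
G(8) = mex{1,0,0} = 2
G(9) = mex{1,1,0} = 2
G(10) = mex{1,1,0} = 2
G(11) = mex{1,1,1} = 0
G(12) = mex{2,1,1} = 0
G(13) = mex{2,2,1} = 0
G(14) = mex{2,2,1} = 0
G(15) = mex{0,2,2} = 1
G(16) = mex{0,0,2} = 1
G(17) = mex{0,0,2} = 1
G(18) = mex{0,0,0} = 1
G(19) = mex{1,0,0} = 2
G(20) = mex{1,1,0} = 2
G(21) = mex{1,1,0} = 2
G(22) = mex{1,1,1} = 0
G(23) = mex{2,1,1} = 0
G(n+11) = G(n) holds for n = 0,…,6 (a full window of length max(S) = 7), so the sequence is purely periodic with period 11.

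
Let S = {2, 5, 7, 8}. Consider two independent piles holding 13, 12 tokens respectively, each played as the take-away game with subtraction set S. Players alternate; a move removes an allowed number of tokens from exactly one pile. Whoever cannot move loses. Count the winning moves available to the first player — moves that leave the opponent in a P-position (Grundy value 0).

3

All piles use S = {2, 5, 7, 8}:
n :  0  1  2  3  4  5  6  7  8  9 10 11 12 13
G :  0  0  1  1  0  2  1  3  2  2  0  3  1  0
Pile A: G(13) = 0.
Pile B: G(12) = 1.
Combined Grundy value = 0 ⊕ 1 = 1.
A winning move leaves total XOR = 0, i.e. changes one component's Grundy value g to g ⊕ X where X is the current total.
Pile A: need g' = 0⊕1 = 1. Options: 13−2→G=3, 13−5→G=2, 13−7→G=1, 13−8→G=2. Hits: 1.
Pile B: need g' = 1⊕1 = 0. Options: 12−2→G=0, 12−5→G=3, 12−7→G=2, 12−8→G=0. Hits: 2.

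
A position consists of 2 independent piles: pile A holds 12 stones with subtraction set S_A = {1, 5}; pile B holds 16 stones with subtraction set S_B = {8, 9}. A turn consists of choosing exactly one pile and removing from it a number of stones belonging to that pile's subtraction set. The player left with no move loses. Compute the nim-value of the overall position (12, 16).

2

Pile A, S = {1, 5}:
n :  0  1  2  3  4  5  6  7  8  9 10 11 12
G :  0  1  0  1  0  1  0  1  0  1  0  1  0
G_A(12) = 0.
Pile B, S = {8, 9}:
n :  0  1  2  3  4  5  6  7  8  9 10 11 12 13 14 15 16
G :  0  0  0  0  0  0  0  0  1  1  1  1  1  1  1  1  2
G_B(16) = 2.
Combined Grundy value = 0 ⊕ 2 = 2.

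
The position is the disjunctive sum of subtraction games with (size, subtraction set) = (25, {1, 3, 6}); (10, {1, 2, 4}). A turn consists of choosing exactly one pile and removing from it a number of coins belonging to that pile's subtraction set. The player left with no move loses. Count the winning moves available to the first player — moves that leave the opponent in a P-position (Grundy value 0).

Pile A, S = {1, 3, 6}:
G(0) = 0
G(1) = mex{0} = 1
G(2) = mex{1} = 0
G(3) = mex{0,0} = 1
G(4) = mex{1,1} = 0
G(5) = mex{0,0} = 1
G(6) = mex{1,1,0} = 2
G(7) = mex{2,0,1} = 3
G(8) = mex{3,1,0} = 2
G(9) = mex{2,2,1} = 0
G(10) = mex{0,3,0} = 1
G(11) = mex{1,2,1} = 0
G(12) = mex{0,0,2} = 1
G(13) = mex{1,1,3} = 0
G(14) = mex{0,0,2} = 1
G(15) = mex{1,1,0} = 2
G(16) = mex{2,0,1} = 3
G(17) = mex{3,1,0} = 2
G(18) = mex{2,2,1} = 0
G(19) = mex{0,3,0} = 1
G(20) = mex{1,2,1} = 0
G(21) = mex{0,0,2} = 1
G(22) = mex{1,1,3} = 0
G(23) = mex{0,0,2} = 1
G(24) = mex{1,1,0} = 2
G(25) = mex{2,0,1} = 3
G_A(25) = 3.
Pile B, S = {1, 2, 4}:
G(0) = 0
G(1) = mex{0} = 1
G(2) = mex{1,0} = 2
G(3) = mex{2,1} = 0
G(4) = mex{0,2,0} = 1
G(5) = mex{1,0,1} = 2
G(6) = mex{2,1,2} = 0
G(7) = mex{0,2,0} = 1
G(8) = mex{1,0,1} = 2
G(9) = mex{2,1,2} = 0
G(10) = mex{0,2,0} = 1
G_B(10) = 1.
Combined Grundy value = 3 ⊕ 1 = 2.
A winning move leaves total XOR = 0, i.e. changes one component's Grundy value g to g ⊕ X where X is the current total.
Pile A: need g' = 3⊕2 = 1. Options: 25−1→G=2, 25−3→G=0, 25−6→G=1. Hits: 1.
Pile B: need g' = 1⊕2 = 3. Options: 10−1→G=0, 10−2→G=2, 10−4→G=0. Hits: 0.

1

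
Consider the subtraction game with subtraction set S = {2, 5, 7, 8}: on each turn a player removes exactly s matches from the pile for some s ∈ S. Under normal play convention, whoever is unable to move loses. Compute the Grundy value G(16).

1

n :  0  1  2  3  4  5  6  7  8  9 10 11 12 13 14 15 16
G :  0  0  1  1  0  2  1  3  2  2  0  3  1  0  0  1  1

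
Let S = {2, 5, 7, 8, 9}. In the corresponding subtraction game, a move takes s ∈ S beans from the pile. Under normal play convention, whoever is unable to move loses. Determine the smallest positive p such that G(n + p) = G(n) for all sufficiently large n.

n :  0  1  2  3  4  5  6  7  8  9 10 11 12 13 14 15 16 17 18 19 20 21 22 23 24 25 26 27 28 29
G :  0  0  1  1  0  2  1  3  2  2  3  3  4  4  0  0  1  1  0  2  1  3  2  2  3  3  4  4  0  0
G(n+14) = G(n) holds for n = 0,…,8 (a full window of length max(S) = 9), so the sequence is purely periodic with period 14.

14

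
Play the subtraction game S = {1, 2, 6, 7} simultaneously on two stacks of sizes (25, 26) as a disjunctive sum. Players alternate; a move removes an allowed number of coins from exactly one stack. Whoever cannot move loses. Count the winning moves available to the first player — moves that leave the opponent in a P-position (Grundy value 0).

3

All stacks use S = {1, 2, 6, 7}:
n :  0  1  2  3  4  5  6  7  8  9 10 11 12 13 14 15 16 17 18 19 20 21 22 23 24 25 26
G :  0  1  2  0  1  2  3  4  0  1  2  0  1  2  3  4  0  1  2  0  1  2  3  4  0  1  2
Stack A: G(25) = 1.
Stack B: G(26) = 2.
Combined Grundy value = 1 ⊕ 2 = 3.
A winning move leaves total XOR = 0, i.e. changes one component's Grundy value g to g ⊕ X where X is the current total.
Stack A: need g' = 1⊕3 = 2. Options: 25−1→G=0, 25−2→G=4, 25−6→G=0, 25−7→G=2. Hits: 1.
Stack B: need g' = 2⊕3 = 1. Options: 26−1→G=1, 26−2→G=0, 26−6→G=1, 26−7→G=0. Hits: 2.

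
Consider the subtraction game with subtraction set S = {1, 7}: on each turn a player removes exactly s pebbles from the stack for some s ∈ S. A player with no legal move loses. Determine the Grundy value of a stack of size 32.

G(0) = 0
G(1) = mex{0} = 1
G(2) = mex{1} = 0
G(3) = mex{0} = 1
G(4) = mex{1} = 0
G(5) = mex{0} = 1
G(6) = mex{1} = 0
G(7) = mex{0,0} = 1
G(8) = mex{1,1} = 0
G(9) = mex{0,0} = 1
G(10) = mex{1,1} = 0
G(11) = mex{0,0} = 1
G(12) = mex{1,1} = 0
G(13) = mex{0,0} = 1
G(14) = mex{1,1} = 0
G(15) = mex{0,0} = 1
G(16) = mex{1,1} = 0
G(17) = mex{0,0} = 1
G(18) = mex{1,1} = 0
G(19) = mex{0,0} = 1
G(20) = mex{1,1} = 0
G(21) = mex{0,0} = 1
G(22) = mex{1,1} = 0
G(23) = mex{0,0} = 1
G(24) = mex{1,1} = 0
G(25) = mex{0,0} = 1
G(26) = mex{1,1} = 0
G(27) = mex{0,0} = 1
G(28) = mex{1,1} = 0
G(29) = mex{0,0} = 1
G(30) = mex{1,1} = 0
G(31) = mex{0,0} = 1
G(32) = mex{1,1} = 0

0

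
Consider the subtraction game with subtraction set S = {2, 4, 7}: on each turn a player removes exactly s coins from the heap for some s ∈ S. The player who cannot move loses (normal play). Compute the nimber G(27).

0

G(0) = 0
G(1) = mex{} = 0
G(2) = mex{0} = 1
G(3) = mex{0} = 1
G(4) = mex{1,0} = 2
G(5) = mex{1,0} = 2
G(6) = mex{2,1} = 0
G(7) = mex{2,1,0} = 3
G(8) = mex{0,2,0} = 1
G(9) = mex{3,2,1} = 0
G(10) = mex{1,0,1} = 2
G(11) = mex{0,3,2} = 1
G(12) = mex{2,1,2} = 0
G(13) = mex{1,0,0} = 2
G(14) = mex{0,2,3} = 1
G(15) = mex{2,1,1} = 0
G(16) = mex{1,0,0} = 2
G(17) = mex{0,2,2} = 1
G(18) = mex{2,1,1} = 0
G(19) = mex{1,0,0} = 2
G(20) = mex{0,2,2} = 1
G(21) = mex{2,1,1} = 0
G(22) = mex{1,0,0} = 2
G(23) = mex{0,2,2} = 1
G(24) = mex{2,1,1} = 0
G(25) = mex{1,0,0} = 2
G(26) = mex{0,2,2} = 1
G(27) = mex{2,1,1} = 0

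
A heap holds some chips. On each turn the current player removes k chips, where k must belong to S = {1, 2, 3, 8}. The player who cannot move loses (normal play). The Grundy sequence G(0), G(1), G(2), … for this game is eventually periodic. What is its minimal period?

n :  0  1  2  3  4  5  6  7  8  9 10 11 12 13 14 15 16 17 18 19
G :  0  1  2  3  0  1  2  3  4  0  1  2  3  0  1  2  3  4  0  1
G(n+9) = G(n) holds for n = 0,…,7 (a full window of length max(S) = 8), so the sequence is purely periodic with period 9.

9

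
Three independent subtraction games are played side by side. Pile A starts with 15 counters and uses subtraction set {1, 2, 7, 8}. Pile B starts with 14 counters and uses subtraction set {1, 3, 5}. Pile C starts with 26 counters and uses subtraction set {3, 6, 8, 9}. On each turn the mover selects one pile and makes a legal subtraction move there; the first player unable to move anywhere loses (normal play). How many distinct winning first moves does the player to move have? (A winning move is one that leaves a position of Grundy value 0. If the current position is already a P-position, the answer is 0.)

0

Pile A, S = {1, 2, 7, 8}:
n :  0  1  2  3  4  5  6  7  8  9 10 11 12 13 14 15
G :  0  1  2  0  1  2  0  1  2  0  1  2  0  1  2  0
G_A(15) = 0.
Pile B, S = {1, 3, 5}:
n :  0  1  2  3  4  5  6  7  8  9 10 11 12 13 14
G :  0  1  0  1  0  1  0  1  0  1  0  1  0  1  0
G_B(14) = 0.
Pile C, S = {3, 6, 8, 9}:
G(0) = 0
G(1) = mex{} = 0
G(2) = mex{} = 0
G(3) = mex{0} = 1
G(4) = mex{0} = 1
G(5) = mex{0} = 1
G(6) = mex{1,0} = 2
G(7) = mex{1,0} = 2
G(8) = mex{1,0,0} = 2
G(9) = mex{2,1,0,0} = 3
G(10) = mex{2,1,0,0} = 3
G(11) = mex{2,1,1,0} = 3
G(12) = mex{3,2,1,1} = 0
G(13) = mex{3,2,1,1} = 0
G(14) = mex{3,2,2,1} = 0
G(15) = mex{0,3,2,2} = 1
G(16) = mex{0,3,2,2} = 1
G(17) = mex{0,3,3,2} = 1
G(18) = mex{1,0,3,3} = 2
G(19) = mex{1,0,3,3} = 2
G(20) = mex{1,0,0,3} = 2
G(21) = mex{2,1,0,0} = 3
G(22) = mex{2,1,0,0} = 3
G(23) = mex{2,1,1,0} = 3
G(24) = mex{3,2,1,1} = 0
G(25) = mex{3,2,1,1} = 0
G(26) = mex{3,2,2,1} = 0
G_C(26) = 0.
Combined Grundy value = 0 ⊕ 0 ⊕ 0 = 0.
A winning move leaves total XOR = 0, i.e. changes one component's Grundy value g to g ⊕ X where X is the current total.
Pile A: target g' = 0⊕0 = 0, but every legal move changes the Grundy value (mex property), so 0 moves.
Pile B: target g' = 0⊕0 = 0, but every legal move changes the Grundy value (mex property), so 0 moves.
Pile C: target g' = 0⊕0 = 0, but every legal move changes the Grundy value (mex property), so 0 moves.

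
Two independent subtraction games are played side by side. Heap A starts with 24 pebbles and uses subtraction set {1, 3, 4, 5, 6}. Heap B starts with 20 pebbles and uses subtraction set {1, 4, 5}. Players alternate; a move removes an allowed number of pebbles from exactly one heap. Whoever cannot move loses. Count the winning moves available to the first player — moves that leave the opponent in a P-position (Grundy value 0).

0

Heap A, S = {1, 3, 4, 5, 6}:
n :  0  1  2  3  4  5  6  7  8  9 10 11 12 13 14 15 16 17 18 19 20 21 22 23 24
G :  0  1  0  1  2  3  2  3  4  0  1  0  1  2  3  2  3  4  0  1  0  1  2  3  2
G_A(24) = 2.
Heap B, S = {1, 4, 5}:
n :  0  1  2  3  4  5  6  7  8  9 10 11 12 13 14 15 16 17 18 19 20
G :  0  1  0  1  2  3  2  3  0  1  0  1  2  3  2  3  0  1  0  1  2
G_B(20) = 2.
Combined Grundy value = 2 ⊕ 2 = 0.
A winning move leaves total XOR = 0, i.e. changes one component's Grundy value g to g ⊕ X where X is the current total.
Heap A: target g' = 2⊕0 = 2, but every legal move changes the Grundy value (mex property), so 0 moves.
Heap B: target g' = 2⊕0 = 2, but every legal move changes the Grundy value (mex property), so 0 moves.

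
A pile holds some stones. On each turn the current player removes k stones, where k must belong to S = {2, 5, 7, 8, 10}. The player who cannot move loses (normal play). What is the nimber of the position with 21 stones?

G(0) = 0
G(1) = mex{} = 0
G(2) = mex{0} = 1
G(3) = mex{0} = 1
G(4) = mex{1} = 0
G(5) = mex{1,0} = 2
G(6) = mex{0,0} = 1
G(7) = mex{2,1,0} = 3
G(8) = mex{1,1,0,0} = 2
G(9) = mex{3,0,1,0} = 2
G(10) = mex{2,2,1,1,0} = 3
G(11) = mex{2,1,0,1,0} = 3
G(12) = mex{3,3,2,0,1} = 4
G(13) = mex{3,2,1,2,1} = 0
G(14) = mex{4,2,3,1,0} = 5
G(15) = mex{0,3,2,3,2} = 1
G(16) = mex{5,3,2,2,1} = 0
G(17) = mex{1,4,3,2,3} = 0
G(18) = mex{0,0,3,3,2} = 1
G(19) = mex{0,5,4,3,2} = 1
G(20) = mex{1,1,0,4,3} = 2
G(21) = mex{1,0,5,0,3} = 2

2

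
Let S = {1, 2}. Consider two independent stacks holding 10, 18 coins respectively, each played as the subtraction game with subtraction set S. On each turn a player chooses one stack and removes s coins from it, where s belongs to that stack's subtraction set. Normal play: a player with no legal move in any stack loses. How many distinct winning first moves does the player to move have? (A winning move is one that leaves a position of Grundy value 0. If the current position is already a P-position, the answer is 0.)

2

All stacks use S = {1, 2}:
G(0) = 0
G(1) = mex{0} = 1
G(2) = mex{1,0} = 2
G(3) = mex{2,1} = 0
G(4) = mex{0,2} = 1
G(5) = mex{1,0} = 2
G(6) = mex{2,1} = 0
G(7) = mex{0,2} = 1
G(8) = mex{1,0} = 2
G(9) = mex{2,1} = 0
G(10) = mex{0,2} = 1
G(11) = mex{1,0} = 2
G(12) = mex{2,1} = 0
G(13) = mex{0,2} = 1
G(14) = mex{1,0} = 2
G(15) = mex{2,1} = 0
G(16) = mex{0,2} = 1
G(17) = mex{1,0} = 2
G(18) = mex{2,1} = 0
Stack A: G(10) = 1.
Stack B: G(18) = 0.
Combined Grundy value = 1 ⊕ 0 = 1.
A winning move leaves total XOR = 0, i.e. changes one component's Grundy value g to g ⊕ X where X is the current total.
Stack A: need g' = 1⊕1 = 0. Options: 10−1→G=0, 10−2→G=2. Hits: 1.
Stack B: need g' = 0⊕1 = 1. Options: 18−1→G=2, 18−2→G=1. Hits: 1.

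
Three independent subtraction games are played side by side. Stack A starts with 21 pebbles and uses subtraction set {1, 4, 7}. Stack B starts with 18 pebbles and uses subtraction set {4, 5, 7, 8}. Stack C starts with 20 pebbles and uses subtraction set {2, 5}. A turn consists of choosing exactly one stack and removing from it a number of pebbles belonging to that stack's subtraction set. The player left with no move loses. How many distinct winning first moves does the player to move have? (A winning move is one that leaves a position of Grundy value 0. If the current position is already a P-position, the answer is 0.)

0

Stack A, S = {1, 4, 7}:
n :  0  1  2  3  4  5  6  7  8  9 10 11 12 13 14 15 16 17 18 19 20 21
G :  0  1  0  1  2  0  1  2  0  1  0  1  2  0  1  2  0  1  0  1  2  0
G_A(21) = 0.
Stack B, S = {4, 5, 7, 8}:
G(0) = 0
G(1) = mex{} = 0
G(2) = mex{} = 0
G(3) = mex{} = 0
G(4) = mex{0} = 1
G(5) = mex{0,0} = 1
G(6) = mex{0,0} = 1
G(7) = mex{0,0,0} = 1
G(8) = mex{1,0,0,0} = 2
G(9) = mex{1,1,0,0} = 2
G(10) = mex{1,1,0,0} = 2
G(11) = mex{1,1,1,0} = 2
G(12) = mex{2,1,1,1} = 0
G(13) = mex{2,2,1,1} = 0
G(14) = mex{2,2,1,1} = 0
G(15) = mex{2,2,2,1} = 0
G(16) = mex{0,2,2,2} = 1
G(17) = mex{0,0,2,2} = 1
G(18) = mex{0,0,2,2} = 1
G_B(18) = 1.
Stack C, S = {2, 5}:
G(0) = 0
G(1) = mex{} = 0
G(2) = mex{0} = 1
G(3) = mex{0} = 1
G(4) = mex{1} = 0
G(5) = mex{1,0} = 2
G(6) = mex{0,0} = 1
G(7) = mex{2,1} = 0
G(8) = mex{1,1} = 0
G(9) = mex{0,0} = 1
G(10) = mex{0,2} = 1
G(11) = mex{1,1} = 0
G(12) = mex{1,0} = 2
G(13) = mex{0,0} = 1
G(14) = mex{2,1} = 0
G(15) = mex{1,1} = 0
G(16) = mex{0,0} = 1
G(17) = mex{0,2} = 1
G(18) = mex{1,1} = 0
G(19) = mex{1,0} = 2
G(20) = mex{0,0} = 1
G_C(20) = 1.
Combined Grundy value = 0 ⊕ 1 ⊕ 1 = 0.
A winning move leaves total XOR = 0, i.e. changes one component's Grundy value g to g ⊕ X where X is the current total.
Stack A: target g' = 0⊕0 = 0, but every legal move changes the Grundy value (mex property), so 0 moves.
Stack B: target g' = 1⊕0 = 1, but every legal move changes the Grundy value (mex property), so 0 moves.
Stack C: target g' = 1⊕0 = 1, but every legal move changes the Grundy value (mex property), so 0 moves.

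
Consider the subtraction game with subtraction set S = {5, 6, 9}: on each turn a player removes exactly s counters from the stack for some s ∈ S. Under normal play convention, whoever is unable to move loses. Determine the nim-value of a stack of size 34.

1

G(0) = 0
G(1) = mex{} = 0
G(2) = mex{} = 0
G(3) = mex{} = 0
G(4) = mex{} = 0
G(5) = mex{0} = 1
G(6) = mex{0,0} = 1
G(7) = mex{0,0} = 1
G(8) = mex{0,0} = 1
G(9) = mex{0,0,0} = 1
G(10) = mex{1,0,0} = 2
G(11) = mex{1,1,0} = 2
G(12) = mex{1,1,0} = 2
G(13) = mex{1,1,0} = 2
G(14) = mex{1,1,1} = 0
G(15) = mex{2,1,1} = 0
G(16) = mex{2,2,1} = 0
G(17) = mex{2,2,1} = 0
G(18) = mex{2,2,1} = 0
G(19) = mex{0,2,2} = 1
G(20) = mex{0,0,2} = 1
G(21) = mex{0,0,2} = 1
G(22) = mex{0,0,2} = 1
G(23) = mex{0,0,0} = 1
G(24) = mex{1,0,0} = 2
G(25) = mex{1,1,0} = 2
G(26) = mex{1,1,0} = 2
G(27) = mex{1,1,0} = 2
G(28) = mex{1,1,1} = 0
G(29) = mex{2,1,1} = 0
G(30) = mex{2,2,1} = 0
G(31) = mex{2,2,1} = 0
G(32) = mex{2,2,1} = 0
G(33) = mex{0,2,2} = 1
G(34) = mex{0,0,2} = 1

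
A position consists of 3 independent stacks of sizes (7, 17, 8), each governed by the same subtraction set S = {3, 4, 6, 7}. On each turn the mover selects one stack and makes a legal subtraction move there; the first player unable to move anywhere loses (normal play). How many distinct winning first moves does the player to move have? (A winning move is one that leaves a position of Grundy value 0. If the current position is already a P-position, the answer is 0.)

All stacks use S = {3, 4, 6, 7}:
n :  0  1  2  3  4  5  6  7  8  9 10 11 12 13 14 15 16 17
G :  0  0  0  1  1  1  2  2  2  3  0  0  0  1  1  1  2  2
Stack A: G(7) = 2.
Stack B: G(17) = 2.
Stack C: G(8) = 2.
Combined Grundy value = 2 ⊕ 2 ⊕ 2 = 2.
A winning move leaves total XOR = 0, i.e. changes one component's Grundy value g to g ⊕ X where X is the current total.
Stack A: need g' = 2⊕2 = 0. Options: 7−3→G=1, 7−4→G=1, 7−6→G=0, 7−7→G=0. Hits: 2.
Stack B: need g' = 2⊕2 = 0. Options: 17−3→G=1, 17−4→G=1, 17−6→G=0, 17−7→G=0. Hits: 2.
Stack C: need g' = 2⊕2 = 0. Options: 8−3→G=1, 8−4→G=1, 8−6→G=0, 8−7→G=0. Hits: 2.

6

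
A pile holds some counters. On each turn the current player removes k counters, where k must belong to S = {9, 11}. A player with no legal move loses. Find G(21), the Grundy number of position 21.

n :  0  1  2  3  4  5  6  7  8  9 10 11 12 13 14 15 16 17 18 19 20 21
G :  0  0  0  0  0  0  0  0  0  1  1  1  1  1  1  1  1  1  2  2  0  0

0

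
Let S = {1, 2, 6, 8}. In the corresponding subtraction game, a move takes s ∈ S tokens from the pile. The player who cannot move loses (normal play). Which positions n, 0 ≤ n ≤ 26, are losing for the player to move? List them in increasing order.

0, 3, 7, 10, 14, 17, 21, 24

n :  0  1  2  3  4  5  6  7  8  9 10 11 12 13 14 15 16 17 18 19 20 21 22 23 24 25 26
G :  0  1  2  0  1  2  3  0  1  2  0  1  2  3  0  1  2  0  1  2  3  0  1  2  0  1  2
P-positions are exactly the n with G(n) = 0.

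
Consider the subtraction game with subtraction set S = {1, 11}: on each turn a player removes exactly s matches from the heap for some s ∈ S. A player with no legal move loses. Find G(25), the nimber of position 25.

n :  0  1  2  3  4  5  6  7  8  9 10 11 12 13 14 15 16 17 18 19 20 21 22 23 24 25
G :  0  1  0  1  0  1  0  1  0  1  0  1  0  1  0  1  0  1  0  1  0  1  0  1  0  1

1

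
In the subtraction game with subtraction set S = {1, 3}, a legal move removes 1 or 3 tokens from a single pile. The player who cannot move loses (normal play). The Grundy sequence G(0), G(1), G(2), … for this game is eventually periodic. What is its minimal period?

n :  0  1  2  3  4  5  6  7  8  9 10 11 12 13 14
G :  0  1  0  1  0  1  0  1  0  1  0  1  0  1  0
G(n+2) = G(n) holds for n = 0,…,2 (a full window of length max(S) = 3), so the sequence is purely periodic with period 2.

2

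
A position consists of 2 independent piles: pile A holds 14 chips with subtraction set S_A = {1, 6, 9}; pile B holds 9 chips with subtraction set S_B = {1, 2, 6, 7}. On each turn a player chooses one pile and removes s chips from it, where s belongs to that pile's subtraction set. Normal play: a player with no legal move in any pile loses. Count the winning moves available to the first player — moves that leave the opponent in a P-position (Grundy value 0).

5

Pile A, S = {1, 6, 9}:
G(0) = 0
G(1) = mex{0} = 1
G(2) = mex{1} = 0
G(3) = mex{0} = 1
G(4) = mex{1} = 0
G(5) = mex{0} = 1
G(6) = mex{1,0} = 2
G(7) = mex{2,1} = 0
G(8) = mex{0,0} = 1
G(9) = mex{1,1,0} = 2
G(10) = mex{2,0,1} = 3
G(11) = mex{3,1,0} = 2
G(12) = mex{2,2,1} = 0
G(13) = mex{0,0,0} = 1
G(14) = mex{1,1,1} = 0
G_A(14) = 0.
Pile B, S = {1, 2, 6, 7}:
n : 0 1 2 3 4 5 6 7 8 9
G : 0 1 2 0 1 2 3 4 0 1
G_B(9) = 1.
Combined Grundy value = 0 ⊕ 1 = 1.
A winning move leaves total XOR = 0, i.e. changes one component's Grundy value g to g ⊕ X where X is the current total.
Pile A: need g' = 0⊕1 = 1. Options: 14−1→G=1, 14−6→G=1, 14−9→G=1. Hits: 3.
Pile B: need g' = 1⊕1 = 0. Options: 9−1→G=0, 9−2→G=4, 9−6→G=0, 9−7→G=2. Hits: 2.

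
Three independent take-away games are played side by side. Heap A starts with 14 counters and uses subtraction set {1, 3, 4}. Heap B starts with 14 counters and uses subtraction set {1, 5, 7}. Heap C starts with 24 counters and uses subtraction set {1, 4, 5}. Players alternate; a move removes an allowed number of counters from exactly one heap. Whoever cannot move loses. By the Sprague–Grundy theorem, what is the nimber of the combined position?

Heap A, S = {1, 3, 4}:
G(0) = 0
G(1) = mex{0} = 1
G(2) = mex{1} = 0
G(3) = mex{0,0} = 1
G(4) = mex{1,1,0} = 2
G(5) = mex{2,0,1} = 3
G(6) = mex{3,1,0} = 2
G(7) = mex{2,2,1} = 0
G(8) = mex{0,3,2} = 1
G(9) = mex{1,2,3} = 0
G(10) = mex{0,0,2} = 1
G(11) = mex{1,1,0} = 2
G(12) = mex{2,0,1} = 3
G(13) = mex{3,1,0} = 2
G(14) = mex{2,2,1} = 0
G_A(14) = 0.
Heap B, S = {1, 5, 7}:
n :  0  1  2  3  4  5  6  7  8  9 10 11 12 13 14
G :  0  1  0  1  0  1  0  1  0  1  0  1  0  1  0
G_B(14) = 0.
Heap C, S = {1, 4, 5}:
G(0) = 0
G(1) = mex{0} = 1
G(2) = mex{1} = 0
G(3) = mex{0} = 1
G(4) = mex{1,0} = 2
G(5) = mex{2,1,0} = 3
G(6) = mex{3,0,1} = 2
G(7) = mex{2,1,0} = 3
G(8) = mex{3,2,1} = 0
G(9) = mex{0,3,2} = 1
G(10) = mex{1,2,3} = 0
G(11) = mex{0,3,2} = 1
G(12) = mex{1,0,3} = 2
G(13) = mex{2,1,0} = 3
G(14) = mex{3,0,1} = 2
G(15) = mex{2,1,0} = 3
G(16) = mex{3,2,1} = 0
G(17) = mex{0,3,2} = 1
G(18) = mex{1,2,3} = 0
G(19) = mex{0,3,2} = 1
G(20) = mex{1,0,3} = 2
G(21) = mex{2,1,0} = 3
G(22) = mex{3,0,1} = 2
G(23) = mex{2,1,0} = 3
G(24) = mex{3,2,1} = 0
G_C(24) = 0.
Combined Grundy value = 0 ⊕ 0 ⊕ 0 = 0.

0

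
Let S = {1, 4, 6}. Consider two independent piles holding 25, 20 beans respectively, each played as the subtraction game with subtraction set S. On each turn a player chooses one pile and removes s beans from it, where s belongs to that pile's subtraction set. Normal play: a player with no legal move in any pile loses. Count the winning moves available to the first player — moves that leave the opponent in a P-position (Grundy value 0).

All piles use S = {1, 4, 6}:
G(0) = 0
G(1) = mex{0} = 1
G(2) = mex{1} = 0
G(3) = mex{0} = 1
G(4) = mex{1,0} = 2
G(5) = mex{2,1} = 0
G(6) = mex{0,0,0} = 1
G(7) = mex{1,1,1} = 0
G(8) = mex{0,2,0} = 1
G(9) = mex{1,0,1} = 2
G(10) = mex{2,1,2} = 0
G(11) = mex{0,0,0} = 1
G(12) = mex{1,1,1} = 0
G(13) = mex{0,2,0} = 1
G(14) = mex{1,0,1} = 2
G(15) = mex{2,1,2} = 0
G(16) = mex{0,0,0} = 1
G(17) = mex{1,1,1} = 0
G(18) = mex{0,2,0} = 1
G(19) = mex{1,0,1} = 2
G(20) = mex{2,1,2} = 0
G(21) = mex{0,0,0} = 1
G(22) = mex{1,1,1} = 0
G(23) = mex{0,2,0} = 1
G(24) = mex{1,0,1} = 2
G(25) = mex{2,1,2} = 0
Pile A: G(25) = 0.
Pile B: G(20) = 0.
Combined Grundy value = 0 ⊕ 0 = 0.
A winning move leaves total XOR = 0, i.e. changes one component's Grundy value g to g ⊕ X where X is the current total.
Pile A: target g' = 0⊕0 = 0, but every legal move changes the Grundy value (mex property), so 0 moves.
Pile B: target g' = 0⊕0 = 0, but every legal move changes the Grundy value (mex property), so 0 moves.

0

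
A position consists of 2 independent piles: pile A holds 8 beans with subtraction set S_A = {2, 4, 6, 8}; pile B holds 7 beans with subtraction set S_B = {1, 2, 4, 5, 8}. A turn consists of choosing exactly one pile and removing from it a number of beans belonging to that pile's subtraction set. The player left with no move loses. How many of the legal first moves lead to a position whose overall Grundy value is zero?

Pile A, S = {2, 4, 6, 8}:
G(0) = 0
G(1) = mex{} = 0
G(2) = mex{0} = 1
G(3) = mex{0} = 1
G(4) = mex{1,0} = 2
G(5) = mex{1,0} = 2
G(6) = mex{2,1,0} = 3
G(7) = mex{2,1,0} = 3
G(8) = mex{3,2,1,0} = 4
G_A(8) = 4.
Pile B, S = {1, 2, 4, 5, 8}:
n : 0 1 2 3 4 5 6 7
G : 0 1 2 0 1 2 0 1
G_B(7) = 1.
Combined Grundy value = 4 ⊕ 1 = 5.
A winning move leaves total XOR = 0, i.e. changes one component's Grundy value g to g ⊕ X where X is the current total.
Pile A: need g' = 4⊕5 = 1. Options: 8−2→G=3, 8−4→G=2, 8−6→G=1, 8−8→G=0. Hits: 1.
Pile B: need g' = 1⊕5 = 4. Options: 7−1→G=0, 7−2→G=2, 7−4→G=0, 7−5→G=2. Hits: 0.

1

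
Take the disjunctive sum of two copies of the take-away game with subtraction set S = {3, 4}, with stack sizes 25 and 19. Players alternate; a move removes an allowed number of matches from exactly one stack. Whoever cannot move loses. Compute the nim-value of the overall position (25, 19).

All stacks use S = {3, 4}:
G(0) = 0
G(1) = mex{} = 0
G(2) = mex{} = 0
G(3) = mex{0} = 1
G(4) = mex{0,0} = 1
G(5) = mex{0,0} = 1
G(6) = mex{1,0} = 2
G(7) = mex{1,1} = 0
G(8) = mex{1,1} = 0
G(9) = mex{2,1} = 0
G(10) = mex{0,2} = 1
G(11) = mex{0,0} = 1
G(12) = mex{0,0} = 1
G(13) = mex{1,0} = 2
G(14) = mex{1,1} = 0
G(15) = mex{1,1} = 0
G(16) = mex{2,1} = 0
G(17) = mex{0,2} = 1
G(18) = mex{0,0} = 1
G(19) = mex{0,0} = 1
G(20) = mex{1,0} = 2
G(21) = mex{1,1} = 0
G(22) = mex{1,1} = 0
G(23) = mex{2,1} = 0
G(24) = mex{0,2} = 1
G(25) = mex{0,0} = 1
Stack A: G(25) = 1.
Stack B: G(19) = 1.
Combined Grundy value = 1 ⊕ 1 = 0.

0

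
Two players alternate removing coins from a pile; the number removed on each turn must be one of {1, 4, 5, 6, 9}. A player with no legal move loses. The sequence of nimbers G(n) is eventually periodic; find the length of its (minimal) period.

G(0) = 0
G(1) = mex{0} = 1
G(2) = mex{1} = 0
G(3) = mex{0} = 1
G(4) = mex{1,0} = 2
G(5) = mex{2,1,0} = 3
G(6) = mex{3,0,1,0} = 2
G(7) = mex{2,1,0,1} = 3
G(8) = mex{3,2,1,0} = 4
G(9) = mex{4,3,2,1,0} = 5
G(10) = mex{5,2,3,2,1} = 0
G(11) = mex{0,3,2,3,0} = 1
G(12) = mex{1,4,3,2,1} = 0
G(13) = mex{0,5,4,3,2} = 1
G(14) = mex{1,0,5,4,3} = 2
G(15) = mex{2,1,0,5,2} = 3
G(16) = mex{3,0,1,0,3} = 2
G(17) = mex{2,1,0,1,4} = 3
G(18) = mex{3,2,1,0,5} = 4
G(19) = mex{4,3,2,1,0} = 5
G(20) = mex{5,2,3,2,1} = 0
G(21) = mex{0,3,2,3,0} = 1
G(n+10) = G(n) holds for n = 0,…,8 (a full window of length max(S) = 9), so the sequence is purely periodic with period 10.

10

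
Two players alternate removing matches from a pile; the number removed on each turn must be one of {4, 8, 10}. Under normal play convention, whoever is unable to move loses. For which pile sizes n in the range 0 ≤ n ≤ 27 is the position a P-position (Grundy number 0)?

0, 1, 2, 3, 14, 15, 16, 17

G(0) = 0
G(1) = mex{} = 0
G(2) = mex{} = 0
G(3) = mex{} = 0
G(4) = mex{0} = 1
G(5) = mex{0} = 1
G(6) = mex{0} = 1
G(7) = mex{0} = 1
G(8) = mex{1,0} = 2
G(9) = mex{1,0} = 2
G(10) = mex{1,0,0} = 2
G(11) = mex{1,0,0} = 2
G(12) = mex{2,1,0} = 3
G(13) = mex{2,1,0} = 3
G(14) = mex{2,1,1} = 0
G(15) = mex{2,1,1} = 0
G(16) = mex{3,2,1} = 0
G(17) = mex{3,2,1} = 0
G(18) = mex{0,2,2} = 1
G(19) = mex{0,2,2} = 1
G(20) = mex{0,3,2} = 1
G(21) = mex{0,3,2} = 1
G(22) = mex{1,0,3} = 2
G(23) = mex{1,0,3} = 2
G(24) = mex{1,0,0} = 2
G(25) = mex{1,0,0} = 2
G(26) = mex{2,1,0} = 3
G(27) = mex{2,1,0} = 3
P-positions are exactly the n with G(n) = 0.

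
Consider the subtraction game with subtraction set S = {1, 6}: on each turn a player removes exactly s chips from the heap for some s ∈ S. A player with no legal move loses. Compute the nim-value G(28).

0

n :  0  1  2  3  4  5  6  7  8  9 10 11 12 13 14 15 16 17 18 19 20 21 22 23 24 25 26 27 28
G :  0  1  0  1  0  1  2  0  1  0  1  0  1  2  0  1  0  1  0  1  2  0  1  0  1  0  1  2  0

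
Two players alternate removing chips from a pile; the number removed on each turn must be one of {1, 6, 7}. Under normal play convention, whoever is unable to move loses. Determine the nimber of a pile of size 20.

2

n :  0  1  2  3  4  5  6  7  8  9 10 11 12 13 14 15 16 17 18 19 20
G :  0  1  0  1  0  1  2  3  2  3  2  3  0  1  0  1  0  1  2  3  2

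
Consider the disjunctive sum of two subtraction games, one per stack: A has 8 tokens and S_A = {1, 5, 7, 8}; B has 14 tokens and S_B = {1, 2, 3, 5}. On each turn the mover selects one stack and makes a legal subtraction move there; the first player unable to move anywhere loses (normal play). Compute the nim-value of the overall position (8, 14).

Stack A, S = {1, 5, 7, 8}:
G(0) = 0
G(1) = mex{0} = 1
G(2) = mex{1} = 0
G(3) = mex{0} = 1
G(4) = mex{1} = 0
G(5) = mex{0,0} = 1
G(6) = mex{1,1} = 0
G(7) = mex{0,0,0} = 1
G(8) = mex{1,1,1,0} = 2
G_A(8) = 2.
Stack B, S = {1, 2, 3, 5}:
G(0) = 0
G(1) = mex{0} = 1
G(2) = mex{1,0} = 2
G(3) = mex{2,1,0} = 3
G(4) = mex{3,2,1} = 0
G(5) = mex{0,3,2,0} = 1
G(6) = mex{1,0,3,1} = 2
G(7) = mex{2,1,0,2} = 3
G(8) = mex{3,2,1,3} = 0
G(9) = mex{0,3,2,0} = 1
G(10) = mex{1,0,3,1} = 2
G(11) = mex{2,1,0,2} = 3
G(12) = mex{3,2,1,3} = 0
G(13) = mex{0,3,2,0} = 1
G(14) = mex{1,0,3,1} = 2
G_B(14) = 2.
Combined Grundy value = 2 ⊕ 2 = 0.

0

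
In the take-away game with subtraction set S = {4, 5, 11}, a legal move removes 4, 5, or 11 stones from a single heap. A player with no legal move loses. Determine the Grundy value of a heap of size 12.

G(0) = 0
G(1) = mex{} = 0
G(2) = mex{} = 0
G(3) = mex{} = 0
G(4) = mex{0} = 1
G(5) = mex{0,0} = 1
G(6) = mex{0,0} = 1
G(7) = mex{0,0} = 1
G(8) = mex{1,0} = 2
G(9) = mex{1,1} = 0
G(10) = mex{1,1} = 0
G(11) = mex{1,1,0} = 2
G(12) = mex{2,1,0} = 3

3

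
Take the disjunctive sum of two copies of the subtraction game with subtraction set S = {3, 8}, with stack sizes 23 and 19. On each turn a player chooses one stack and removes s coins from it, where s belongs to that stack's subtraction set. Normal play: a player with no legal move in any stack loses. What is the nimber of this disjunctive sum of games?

All stacks use S = {3, 8}:
n :  0  1  2  3  4  5  6  7  8  9 10 11 12 13 14 15 16 17 18 19 20 21 22 23
G :  0  0  0  1  1  1  0  0  2  1  1  0  0  0  1  1  1  0  0  2  1  1  0  0
Stack A: G(23) = 0.
Stack B: G(19) = 2.
Combined Grundy value = 0 ⊕ 2 = 2.

2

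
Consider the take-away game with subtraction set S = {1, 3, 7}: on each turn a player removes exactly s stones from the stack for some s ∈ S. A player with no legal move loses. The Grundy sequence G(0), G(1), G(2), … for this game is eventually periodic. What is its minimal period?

2

n :  0  1  2  3  4  5  6  7  8  9 10 11 12 13 14
G :  0  1  0  1  0  1  0  1  0  1  0  1  0  1  0
G(n+2) = G(n) holds for n = 0,…,6 (a full window of length max(S) = 7), so the sequence is purely periodic with period 2.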